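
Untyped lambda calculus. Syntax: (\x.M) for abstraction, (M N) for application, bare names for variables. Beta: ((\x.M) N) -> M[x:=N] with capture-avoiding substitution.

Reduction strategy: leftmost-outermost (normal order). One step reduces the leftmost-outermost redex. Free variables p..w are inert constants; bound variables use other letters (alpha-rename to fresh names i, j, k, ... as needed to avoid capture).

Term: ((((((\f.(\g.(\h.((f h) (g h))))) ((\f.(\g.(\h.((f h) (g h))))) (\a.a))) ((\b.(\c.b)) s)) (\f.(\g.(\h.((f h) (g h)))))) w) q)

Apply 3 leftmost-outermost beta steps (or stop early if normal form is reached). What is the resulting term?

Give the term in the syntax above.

Answer: ((((((\f.(\g.(\h.((f h) (g h))))) (\a.a)) (\f.(\g.(\h.((f h) (g h)))))) (((\b.(\c.b)) s) (\f.(\g.(\h.((f h) (g h))))))) w) q)

Derivation:
Step 0: ((((((\f.(\g.(\h.((f h) (g h))))) ((\f.(\g.(\h.((f h) (g h))))) (\a.a))) ((\b.(\c.b)) s)) (\f.(\g.(\h.((f h) (g h)))))) w) q)
Step 1: (((((\g.(\h.((((\f.(\g.(\h.((f h) (g h))))) (\a.a)) h) (g h)))) ((\b.(\c.b)) s)) (\f.(\g.(\h.((f h) (g h)))))) w) q)
Step 2: ((((\h.((((\f.(\g.(\h.((f h) (g h))))) (\a.a)) h) (((\b.(\c.b)) s) h))) (\f.(\g.(\h.((f h) (g h)))))) w) q)
Step 3: ((((((\f.(\g.(\h.((f h) (g h))))) (\a.a)) (\f.(\g.(\h.((f h) (g h)))))) (((\b.(\c.b)) s) (\f.(\g.(\h.((f h) (g h))))))) w) q)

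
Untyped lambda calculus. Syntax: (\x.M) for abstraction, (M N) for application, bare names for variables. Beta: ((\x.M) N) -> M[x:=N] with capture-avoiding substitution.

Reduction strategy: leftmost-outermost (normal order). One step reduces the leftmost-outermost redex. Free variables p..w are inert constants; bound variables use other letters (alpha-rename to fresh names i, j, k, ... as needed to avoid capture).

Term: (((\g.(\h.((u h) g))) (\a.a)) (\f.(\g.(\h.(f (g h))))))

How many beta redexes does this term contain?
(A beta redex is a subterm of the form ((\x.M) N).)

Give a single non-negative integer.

Term: (((\g.(\h.((u h) g))) (\a.a)) (\f.(\g.(\h.(f (g h))))))
  Redex: ((\g.(\h.((u h) g))) (\a.a))
Total redexes: 1

Answer: 1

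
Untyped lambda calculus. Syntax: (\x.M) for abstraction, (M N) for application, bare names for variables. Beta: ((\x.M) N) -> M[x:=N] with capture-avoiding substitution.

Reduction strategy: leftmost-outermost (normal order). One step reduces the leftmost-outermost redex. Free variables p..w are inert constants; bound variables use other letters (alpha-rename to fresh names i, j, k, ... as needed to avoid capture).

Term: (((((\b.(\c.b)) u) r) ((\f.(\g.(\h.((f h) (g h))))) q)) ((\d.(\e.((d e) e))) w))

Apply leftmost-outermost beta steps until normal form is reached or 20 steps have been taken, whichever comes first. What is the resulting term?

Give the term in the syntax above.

Step 0: (((((\b.(\c.b)) u) r) ((\f.(\g.(\h.((f h) (g h))))) q)) ((\d.(\e.((d e) e))) w))
Step 1: ((((\c.u) r) ((\f.(\g.(\h.((f h) (g h))))) q)) ((\d.(\e.((d e) e))) w))
Step 2: ((u ((\f.(\g.(\h.((f h) (g h))))) q)) ((\d.(\e.((d e) e))) w))
Step 3: ((u (\g.(\h.((q h) (g h))))) ((\d.(\e.((d e) e))) w))
Step 4: ((u (\g.(\h.((q h) (g h))))) (\e.((w e) e)))

Answer: ((u (\g.(\h.((q h) (g h))))) (\e.((w e) e)))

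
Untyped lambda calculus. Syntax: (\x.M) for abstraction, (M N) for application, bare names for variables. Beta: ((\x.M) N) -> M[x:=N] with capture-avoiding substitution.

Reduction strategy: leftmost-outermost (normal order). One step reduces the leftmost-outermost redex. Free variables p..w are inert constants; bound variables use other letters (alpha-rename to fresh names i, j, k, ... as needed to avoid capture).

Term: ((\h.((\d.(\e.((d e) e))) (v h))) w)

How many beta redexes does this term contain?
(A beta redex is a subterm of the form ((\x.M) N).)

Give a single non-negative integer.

Answer: 2

Derivation:
Term: ((\h.((\d.(\e.((d e) e))) (v h))) w)
  Redex: ((\h.((\d.(\e.((d e) e))) (v h))) w)
  Redex: ((\d.(\e.((d e) e))) (v h))
Total redexes: 2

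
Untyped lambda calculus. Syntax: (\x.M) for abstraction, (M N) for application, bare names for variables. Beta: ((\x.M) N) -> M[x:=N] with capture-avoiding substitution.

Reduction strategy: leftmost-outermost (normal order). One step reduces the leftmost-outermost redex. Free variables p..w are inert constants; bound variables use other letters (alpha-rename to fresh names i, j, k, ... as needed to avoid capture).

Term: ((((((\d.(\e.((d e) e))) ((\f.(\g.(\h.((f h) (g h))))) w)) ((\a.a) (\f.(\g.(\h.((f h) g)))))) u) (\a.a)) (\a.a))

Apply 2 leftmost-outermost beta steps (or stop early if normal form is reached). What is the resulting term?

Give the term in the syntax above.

Step 0: ((((((\d.(\e.((d e) e))) ((\f.(\g.(\h.((f h) (g h))))) w)) ((\a.a) (\f.(\g.(\h.((f h) g)))))) u) (\a.a)) (\a.a))
Step 1: (((((\e.((((\f.(\g.(\h.((f h) (g h))))) w) e) e)) ((\a.a) (\f.(\g.(\h.((f h) g)))))) u) (\a.a)) (\a.a))
Step 2: (((((((\f.(\g.(\h.((f h) (g h))))) w) ((\a.a) (\f.(\g.(\h.((f h) g)))))) ((\a.a) (\f.(\g.(\h.((f h) g)))))) u) (\a.a)) (\a.a))

Answer: (((((((\f.(\g.(\h.((f h) (g h))))) w) ((\a.a) (\f.(\g.(\h.((f h) g)))))) ((\a.a) (\f.(\g.(\h.((f h) g)))))) u) (\a.a)) (\a.a))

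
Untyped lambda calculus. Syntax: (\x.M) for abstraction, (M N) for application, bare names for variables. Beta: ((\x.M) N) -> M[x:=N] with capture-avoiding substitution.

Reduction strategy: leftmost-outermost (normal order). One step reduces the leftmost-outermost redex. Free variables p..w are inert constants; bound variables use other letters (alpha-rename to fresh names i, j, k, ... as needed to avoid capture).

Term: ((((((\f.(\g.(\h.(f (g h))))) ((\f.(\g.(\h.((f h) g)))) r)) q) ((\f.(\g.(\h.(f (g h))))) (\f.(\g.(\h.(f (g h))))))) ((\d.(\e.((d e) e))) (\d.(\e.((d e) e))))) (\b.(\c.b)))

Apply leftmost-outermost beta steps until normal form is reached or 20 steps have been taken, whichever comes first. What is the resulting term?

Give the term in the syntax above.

Answer: (((r (\e.((e e) e))) (q (\g.(\h.(\i.(\j.((g h) (i j)))))))) (\b.(\c.b)))

Derivation:
Step 0: ((((((\f.(\g.(\h.(f (g h))))) ((\f.(\g.(\h.((f h) g)))) r)) q) ((\f.(\g.(\h.(f (g h))))) (\f.(\g.(\h.(f (g h))))))) ((\d.(\e.((d e) e))) (\d.(\e.((d e) e))))) (\b.(\c.b)))
Step 1: (((((\g.(\h.(((\f.(\g.(\h.((f h) g)))) r) (g h)))) q) ((\f.(\g.(\h.(f (g h))))) (\f.(\g.(\h.(f (g h))))))) ((\d.(\e.((d e) e))) (\d.(\e.((d e) e))))) (\b.(\c.b)))
Step 2: ((((\h.(((\f.(\g.(\h.((f h) g)))) r) (q h))) ((\f.(\g.(\h.(f (g h))))) (\f.(\g.(\h.(f (g h))))))) ((\d.(\e.((d e) e))) (\d.(\e.((d e) e))))) (\b.(\c.b)))
Step 3: (((((\f.(\g.(\h.((f h) g)))) r) (q ((\f.(\g.(\h.(f (g h))))) (\f.(\g.(\h.(f (g h)))))))) ((\d.(\e.((d e) e))) (\d.(\e.((d e) e))))) (\b.(\c.b)))
Step 4: ((((\g.(\h.((r h) g))) (q ((\f.(\g.(\h.(f (g h))))) (\f.(\g.(\h.(f (g h)))))))) ((\d.(\e.((d e) e))) (\d.(\e.((d e) e))))) (\b.(\c.b)))
Step 5: (((\h.((r h) (q ((\f.(\g.(\h.(f (g h))))) (\f.(\g.(\h.(f (g h))))))))) ((\d.(\e.((d e) e))) (\d.(\e.((d e) e))))) (\b.(\c.b)))
Step 6: (((r ((\d.(\e.((d e) e))) (\d.(\e.((d e) e))))) (q ((\f.(\g.(\h.(f (g h))))) (\f.(\g.(\h.(f (g h)))))))) (\b.(\c.b)))
Step 7: (((r (\e.(((\d.(\e.((d e) e))) e) e))) (q ((\f.(\g.(\h.(f (g h))))) (\f.(\g.(\h.(f (g h)))))))) (\b.(\c.b)))
Step 8: (((r (\e.((\i.((e i) i)) e))) (q ((\f.(\g.(\h.(f (g h))))) (\f.(\g.(\h.(f (g h)))))))) (\b.(\c.b)))
Step 9: (((r (\e.((e e) e))) (q ((\f.(\g.(\h.(f (g h))))) (\f.(\g.(\h.(f (g h)))))))) (\b.(\c.b)))
Step 10: (((r (\e.((e e) e))) (q (\g.(\h.((\f.(\g.(\h.(f (g h))))) (g h)))))) (\b.(\c.b)))
Step 11: (((r (\e.((e e) e))) (q (\g.(\h.(\i.(\j.((g h) (i j)))))))) (\b.(\c.b)))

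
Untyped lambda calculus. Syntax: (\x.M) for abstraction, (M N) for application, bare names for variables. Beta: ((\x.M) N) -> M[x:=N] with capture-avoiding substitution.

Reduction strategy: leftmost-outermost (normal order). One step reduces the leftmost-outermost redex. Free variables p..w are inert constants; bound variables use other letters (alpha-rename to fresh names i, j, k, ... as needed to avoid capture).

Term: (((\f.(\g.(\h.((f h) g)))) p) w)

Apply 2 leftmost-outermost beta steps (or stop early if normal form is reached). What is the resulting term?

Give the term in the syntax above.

Answer: (\h.((p h) w))

Derivation:
Step 0: (((\f.(\g.(\h.((f h) g)))) p) w)
Step 1: ((\g.(\h.((p h) g))) w)
Step 2: (\h.((p h) w))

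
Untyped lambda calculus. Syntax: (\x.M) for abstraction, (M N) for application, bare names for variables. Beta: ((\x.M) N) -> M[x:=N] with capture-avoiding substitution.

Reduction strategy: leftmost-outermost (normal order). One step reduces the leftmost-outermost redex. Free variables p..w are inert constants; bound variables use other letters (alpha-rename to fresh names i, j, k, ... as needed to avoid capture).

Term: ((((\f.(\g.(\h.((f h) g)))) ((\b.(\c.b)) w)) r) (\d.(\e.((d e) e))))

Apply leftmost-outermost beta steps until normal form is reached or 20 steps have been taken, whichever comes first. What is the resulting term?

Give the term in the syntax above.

Step 0: ((((\f.(\g.(\h.((f h) g)))) ((\b.(\c.b)) w)) r) (\d.(\e.((d e) e))))
Step 1: (((\g.(\h.((((\b.(\c.b)) w) h) g))) r) (\d.(\e.((d e) e))))
Step 2: ((\h.((((\b.(\c.b)) w) h) r)) (\d.(\e.((d e) e))))
Step 3: ((((\b.(\c.b)) w) (\d.(\e.((d e) e)))) r)
Step 4: (((\c.w) (\d.(\e.((d e) e)))) r)
Step 5: (w r)

Answer: (w r)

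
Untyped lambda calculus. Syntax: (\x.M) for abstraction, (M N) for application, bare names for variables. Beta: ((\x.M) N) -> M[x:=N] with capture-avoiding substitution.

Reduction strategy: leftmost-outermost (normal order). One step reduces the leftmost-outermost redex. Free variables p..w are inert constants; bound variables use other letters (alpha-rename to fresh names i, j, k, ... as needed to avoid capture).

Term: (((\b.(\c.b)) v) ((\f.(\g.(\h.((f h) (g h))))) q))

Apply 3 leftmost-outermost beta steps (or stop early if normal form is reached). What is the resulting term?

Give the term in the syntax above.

Answer: v

Derivation:
Step 0: (((\b.(\c.b)) v) ((\f.(\g.(\h.((f h) (g h))))) q))
Step 1: ((\c.v) ((\f.(\g.(\h.((f h) (g h))))) q))
Step 2: v
Step 3: (normal form reached)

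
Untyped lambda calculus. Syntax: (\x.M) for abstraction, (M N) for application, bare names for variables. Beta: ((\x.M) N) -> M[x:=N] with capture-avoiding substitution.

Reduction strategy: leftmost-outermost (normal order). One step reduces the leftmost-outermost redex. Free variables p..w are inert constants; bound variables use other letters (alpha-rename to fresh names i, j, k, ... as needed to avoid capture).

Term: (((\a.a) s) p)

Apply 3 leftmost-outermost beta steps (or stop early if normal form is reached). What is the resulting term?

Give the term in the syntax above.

Answer: (s p)

Derivation:
Step 0: (((\a.a) s) p)
Step 1: (s p)
Step 2: (normal form reached)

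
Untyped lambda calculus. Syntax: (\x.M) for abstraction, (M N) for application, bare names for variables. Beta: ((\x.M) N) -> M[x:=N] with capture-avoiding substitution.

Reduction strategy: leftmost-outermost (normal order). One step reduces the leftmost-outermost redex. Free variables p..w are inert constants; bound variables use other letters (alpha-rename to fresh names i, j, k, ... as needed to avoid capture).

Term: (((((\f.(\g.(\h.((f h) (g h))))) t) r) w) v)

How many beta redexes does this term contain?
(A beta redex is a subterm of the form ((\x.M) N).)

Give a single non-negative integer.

Term: (((((\f.(\g.(\h.((f h) (g h))))) t) r) w) v)
  Redex: ((\f.(\g.(\h.((f h) (g h))))) t)
Total redexes: 1

Answer: 1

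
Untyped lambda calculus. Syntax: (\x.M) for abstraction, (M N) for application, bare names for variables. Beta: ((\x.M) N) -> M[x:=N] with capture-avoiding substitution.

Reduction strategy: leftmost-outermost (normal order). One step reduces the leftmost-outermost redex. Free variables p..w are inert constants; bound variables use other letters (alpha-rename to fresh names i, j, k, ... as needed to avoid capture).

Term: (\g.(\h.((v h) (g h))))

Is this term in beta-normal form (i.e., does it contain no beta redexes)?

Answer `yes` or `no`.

Answer: yes

Derivation:
Term: (\g.(\h.((v h) (g h))))
No beta redexes found.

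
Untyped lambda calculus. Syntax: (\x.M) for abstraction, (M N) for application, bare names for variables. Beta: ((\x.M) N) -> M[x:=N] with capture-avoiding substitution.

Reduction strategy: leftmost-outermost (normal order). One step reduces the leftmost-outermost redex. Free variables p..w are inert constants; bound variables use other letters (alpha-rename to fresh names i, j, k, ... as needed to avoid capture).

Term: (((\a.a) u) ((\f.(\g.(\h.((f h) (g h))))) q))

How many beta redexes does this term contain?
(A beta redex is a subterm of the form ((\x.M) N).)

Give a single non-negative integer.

Term: (((\a.a) u) ((\f.(\g.(\h.((f h) (g h))))) q))
  Redex: ((\a.a) u)
  Redex: ((\f.(\g.(\h.((f h) (g h))))) q)
Total redexes: 2

Answer: 2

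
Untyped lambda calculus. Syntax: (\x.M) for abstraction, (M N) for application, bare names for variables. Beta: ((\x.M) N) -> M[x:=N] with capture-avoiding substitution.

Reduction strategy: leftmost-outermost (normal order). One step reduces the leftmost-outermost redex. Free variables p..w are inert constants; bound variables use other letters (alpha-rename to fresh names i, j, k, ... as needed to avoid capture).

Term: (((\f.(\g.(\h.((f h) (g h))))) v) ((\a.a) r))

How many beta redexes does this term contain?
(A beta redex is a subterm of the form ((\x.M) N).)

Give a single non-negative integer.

Term: (((\f.(\g.(\h.((f h) (g h))))) v) ((\a.a) r))
  Redex: ((\f.(\g.(\h.((f h) (g h))))) v)
  Redex: ((\a.a) r)
Total redexes: 2

Answer: 2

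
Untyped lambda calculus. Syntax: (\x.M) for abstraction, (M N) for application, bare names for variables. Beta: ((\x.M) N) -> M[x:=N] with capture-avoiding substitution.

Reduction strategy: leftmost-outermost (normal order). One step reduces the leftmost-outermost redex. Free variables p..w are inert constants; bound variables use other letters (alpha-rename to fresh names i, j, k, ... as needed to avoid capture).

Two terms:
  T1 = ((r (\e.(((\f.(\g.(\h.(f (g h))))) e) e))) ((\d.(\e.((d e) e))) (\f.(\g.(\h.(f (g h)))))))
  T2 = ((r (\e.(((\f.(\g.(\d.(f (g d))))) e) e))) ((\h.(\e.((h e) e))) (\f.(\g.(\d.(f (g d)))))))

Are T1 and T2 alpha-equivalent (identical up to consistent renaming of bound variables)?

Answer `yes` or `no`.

Answer: yes

Derivation:
Term 1: ((r (\e.(((\f.(\g.(\h.(f (g h))))) e) e))) ((\d.(\e.((d e) e))) (\f.(\g.(\h.(f (g h)))))))
Term 2: ((r (\e.(((\f.(\g.(\d.(f (g d))))) e) e))) ((\h.(\e.((h e) e))) (\f.(\g.(\d.(f (g d)))))))
Alpha-equivalence: compare structure up to binder renaming.
Result: True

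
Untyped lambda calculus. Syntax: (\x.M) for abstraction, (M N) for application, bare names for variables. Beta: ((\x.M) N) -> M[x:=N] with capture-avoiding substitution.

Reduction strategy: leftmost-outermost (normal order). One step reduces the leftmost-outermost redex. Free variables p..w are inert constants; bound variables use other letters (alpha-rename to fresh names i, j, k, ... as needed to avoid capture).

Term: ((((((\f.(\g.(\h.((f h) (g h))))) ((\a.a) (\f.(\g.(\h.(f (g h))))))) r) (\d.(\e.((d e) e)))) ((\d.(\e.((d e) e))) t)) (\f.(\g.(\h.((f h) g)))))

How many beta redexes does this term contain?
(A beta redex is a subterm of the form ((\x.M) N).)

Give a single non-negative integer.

Term: ((((((\f.(\g.(\h.((f h) (g h))))) ((\a.a) (\f.(\g.(\h.(f (g h))))))) r) (\d.(\e.((d e) e)))) ((\d.(\e.((d e) e))) t)) (\f.(\g.(\h.((f h) g)))))
  Redex: ((\f.(\g.(\h.((f h) (g h))))) ((\a.a) (\f.(\g.(\h.(f (g h)))))))
  Redex: ((\a.a) (\f.(\g.(\h.(f (g h))))))
  Redex: ((\d.(\e.((d e) e))) t)
Total redexes: 3

Answer: 3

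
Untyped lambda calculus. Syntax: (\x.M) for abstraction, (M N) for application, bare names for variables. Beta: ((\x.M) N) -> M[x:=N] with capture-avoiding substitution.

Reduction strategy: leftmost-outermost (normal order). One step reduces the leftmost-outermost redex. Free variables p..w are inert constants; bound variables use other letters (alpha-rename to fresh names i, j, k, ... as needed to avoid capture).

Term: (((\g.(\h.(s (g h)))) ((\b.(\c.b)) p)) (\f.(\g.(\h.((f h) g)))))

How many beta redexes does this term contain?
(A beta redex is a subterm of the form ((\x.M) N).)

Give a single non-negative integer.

Answer: 2

Derivation:
Term: (((\g.(\h.(s (g h)))) ((\b.(\c.b)) p)) (\f.(\g.(\h.((f h) g)))))
  Redex: ((\g.(\h.(s (g h)))) ((\b.(\c.b)) p))
  Redex: ((\b.(\c.b)) p)
Total redexes: 2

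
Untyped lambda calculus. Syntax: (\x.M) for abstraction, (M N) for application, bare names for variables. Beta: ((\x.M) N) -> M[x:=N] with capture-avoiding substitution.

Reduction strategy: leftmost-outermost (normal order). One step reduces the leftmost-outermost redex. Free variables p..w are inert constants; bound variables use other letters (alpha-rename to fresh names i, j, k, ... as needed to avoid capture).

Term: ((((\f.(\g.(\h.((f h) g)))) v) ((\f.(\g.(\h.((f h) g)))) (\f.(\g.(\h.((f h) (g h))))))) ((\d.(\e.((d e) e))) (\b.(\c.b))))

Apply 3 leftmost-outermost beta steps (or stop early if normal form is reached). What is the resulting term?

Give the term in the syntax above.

Answer: ((v ((\d.(\e.((d e) e))) (\b.(\c.b)))) ((\f.(\g.(\h.((f h) g)))) (\f.(\g.(\h.((f h) (g h)))))))

Derivation:
Step 0: ((((\f.(\g.(\h.((f h) g)))) v) ((\f.(\g.(\h.((f h) g)))) (\f.(\g.(\h.((f h) (g h))))))) ((\d.(\e.((d e) e))) (\b.(\c.b))))
Step 1: (((\g.(\h.((v h) g))) ((\f.(\g.(\h.((f h) g)))) (\f.(\g.(\h.((f h) (g h))))))) ((\d.(\e.((d e) e))) (\b.(\c.b))))
Step 2: ((\h.((v h) ((\f.(\g.(\h.((f h) g)))) (\f.(\g.(\h.((f h) (g h)))))))) ((\d.(\e.((d e) e))) (\b.(\c.b))))
Step 3: ((v ((\d.(\e.((d e) e))) (\b.(\c.b)))) ((\f.(\g.(\h.((f h) g)))) (\f.(\g.(\h.((f h) (g h)))))))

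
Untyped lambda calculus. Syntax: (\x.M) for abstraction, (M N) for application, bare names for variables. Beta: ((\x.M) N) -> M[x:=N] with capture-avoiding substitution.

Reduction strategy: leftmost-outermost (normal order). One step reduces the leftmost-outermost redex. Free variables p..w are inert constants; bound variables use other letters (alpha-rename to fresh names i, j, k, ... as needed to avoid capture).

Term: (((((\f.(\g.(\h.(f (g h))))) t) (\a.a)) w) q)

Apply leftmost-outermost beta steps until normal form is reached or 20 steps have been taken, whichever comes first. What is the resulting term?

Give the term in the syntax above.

Step 0: (((((\f.(\g.(\h.(f (g h))))) t) (\a.a)) w) q)
Step 1: ((((\g.(\h.(t (g h)))) (\a.a)) w) q)
Step 2: (((\h.(t ((\a.a) h))) w) q)
Step 3: ((t ((\a.a) w)) q)
Step 4: ((t w) q)

Answer: ((t w) q)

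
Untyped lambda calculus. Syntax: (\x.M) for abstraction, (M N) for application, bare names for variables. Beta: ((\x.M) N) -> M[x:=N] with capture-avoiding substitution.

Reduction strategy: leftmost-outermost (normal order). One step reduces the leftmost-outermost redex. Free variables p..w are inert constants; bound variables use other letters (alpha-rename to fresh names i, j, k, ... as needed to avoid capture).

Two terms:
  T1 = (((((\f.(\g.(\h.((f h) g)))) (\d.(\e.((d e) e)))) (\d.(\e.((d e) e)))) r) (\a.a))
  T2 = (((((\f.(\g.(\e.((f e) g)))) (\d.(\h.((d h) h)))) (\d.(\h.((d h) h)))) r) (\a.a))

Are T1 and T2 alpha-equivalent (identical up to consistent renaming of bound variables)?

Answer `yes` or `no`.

Answer: yes

Derivation:
Term 1: (((((\f.(\g.(\h.((f h) g)))) (\d.(\e.((d e) e)))) (\d.(\e.((d e) e)))) r) (\a.a))
Term 2: (((((\f.(\g.(\e.((f e) g)))) (\d.(\h.((d h) h)))) (\d.(\h.((d h) h)))) r) (\a.a))
Alpha-equivalence: compare structure up to binder renaming.
Result: True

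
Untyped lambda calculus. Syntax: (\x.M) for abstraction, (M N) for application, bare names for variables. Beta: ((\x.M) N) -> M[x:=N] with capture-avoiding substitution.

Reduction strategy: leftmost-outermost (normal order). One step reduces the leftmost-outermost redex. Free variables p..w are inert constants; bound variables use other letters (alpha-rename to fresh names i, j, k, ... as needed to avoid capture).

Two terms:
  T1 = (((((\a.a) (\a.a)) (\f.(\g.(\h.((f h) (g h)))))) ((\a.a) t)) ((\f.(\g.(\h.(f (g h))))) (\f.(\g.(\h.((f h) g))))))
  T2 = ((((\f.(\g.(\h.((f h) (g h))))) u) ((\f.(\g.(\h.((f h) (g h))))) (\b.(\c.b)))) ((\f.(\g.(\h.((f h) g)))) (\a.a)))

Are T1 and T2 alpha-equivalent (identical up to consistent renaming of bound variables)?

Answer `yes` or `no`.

Answer: no

Derivation:
Term 1: (((((\a.a) (\a.a)) (\f.(\g.(\h.((f h) (g h)))))) ((\a.a) t)) ((\f.(\g.(\h.(f (g h))))) (\f.(\g.(\h.((f h) g))))))
Term 2: ((((\f.(\g.(\h.((f h) (g h))))) u) ((\f.(\g.(\h.((f h) (g h))))) (\b.(\c.b)))) ((\f.(\g.(\h.((f h) g)))) (\a.a)))
Alpha-equivalence: compare structure up to binder renaming.
Result: False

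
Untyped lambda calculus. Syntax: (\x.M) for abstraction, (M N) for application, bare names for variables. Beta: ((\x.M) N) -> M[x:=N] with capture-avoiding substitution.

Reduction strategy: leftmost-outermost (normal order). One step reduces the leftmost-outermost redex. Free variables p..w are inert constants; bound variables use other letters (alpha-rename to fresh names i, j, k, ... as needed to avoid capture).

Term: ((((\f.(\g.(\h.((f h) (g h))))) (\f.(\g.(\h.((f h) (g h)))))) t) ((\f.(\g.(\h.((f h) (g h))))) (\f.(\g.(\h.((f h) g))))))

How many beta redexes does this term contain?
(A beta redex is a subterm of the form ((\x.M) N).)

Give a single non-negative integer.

Answer: 2

Derivation:
Term: ((((\f.(\g.(\h.((f h) (g h))))) (\f.(\g.(\h.((f h) (g h)))))) t) ((\f.(\g.(\h.((f h) (g h))))) (\f.(\g.(\h.((f h) g))))))
  Redex: ((\f.(\g.(\h.((f h) (g h))))) (\f.(\g.(\h.((f h) (g h))))))
  Redex: ((\f.(\g.(\h.((f h) (g h))))) (\f.(\g.(\h.((f h) g)))))
Total redexes: 2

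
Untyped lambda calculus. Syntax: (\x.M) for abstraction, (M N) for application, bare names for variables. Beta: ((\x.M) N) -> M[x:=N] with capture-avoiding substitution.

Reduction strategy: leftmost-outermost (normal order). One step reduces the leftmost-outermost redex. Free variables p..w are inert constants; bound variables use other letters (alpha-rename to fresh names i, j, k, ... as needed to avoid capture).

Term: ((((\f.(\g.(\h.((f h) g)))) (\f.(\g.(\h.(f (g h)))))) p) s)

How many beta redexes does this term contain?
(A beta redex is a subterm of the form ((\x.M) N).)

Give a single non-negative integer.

Answer: 1

Derivation:
Term: ((((\f.(\g.(\h.((f h) g)))) (\f.(\g.(\h.(f (g h)))))) p) s)
  Redex: ((\f.(\g.(\h.((f h) g)))) (\f.(\g.(\h.(f (g h))))))
Total redexes: 1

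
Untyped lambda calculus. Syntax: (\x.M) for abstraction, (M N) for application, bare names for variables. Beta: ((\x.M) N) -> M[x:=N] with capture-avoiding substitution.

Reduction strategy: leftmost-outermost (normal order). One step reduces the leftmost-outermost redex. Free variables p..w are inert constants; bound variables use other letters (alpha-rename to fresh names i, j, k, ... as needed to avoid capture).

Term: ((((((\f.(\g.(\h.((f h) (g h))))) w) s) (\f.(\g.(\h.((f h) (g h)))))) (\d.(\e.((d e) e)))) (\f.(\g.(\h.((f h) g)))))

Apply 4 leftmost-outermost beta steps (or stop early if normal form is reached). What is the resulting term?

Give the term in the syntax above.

Step 0: ((((((\f.(\g.(\h.((f h) (g h))))) w) s) (\f.(\g.(\h.((f h) (g h)))))) (\d.(\e.((d e) e)))) (\f.(\g.(\h.((f h) g)))))
Step 1: (((((\g.(\h.((w h) (g h)))) s) (\f.(\g.(\h.((f h) (g h)))))) (\d.(\e.((d e) e)))) (\f.(\g.(\h.((f h) g)))))
Step 2: ((((\h.((w h) (s h))) (\f.(\g.(\h.((f h) (g h)))))) (\d.(\e.((d e) e)))) (\f.(\g.(\h.((f h) g)))))
Step 3: ((((w (\f.(\g.(\h.((f h) (g h)))))) (s (\f.(\g.(\h.((f h) (g h))))))) (\d.(\e.((d e) e)))) (\f.(\g.(\h.((f h) g)))))
Step 4: (normal form reached)

Answer: ((((w (\f.(\g.(\h.((f h) (g h)))))) (s (\f.(\g.(\h.((f h) (g h))))))) (\d.(\e.((d e) e)))) (\f.(\g.(\h.((f h) g)))))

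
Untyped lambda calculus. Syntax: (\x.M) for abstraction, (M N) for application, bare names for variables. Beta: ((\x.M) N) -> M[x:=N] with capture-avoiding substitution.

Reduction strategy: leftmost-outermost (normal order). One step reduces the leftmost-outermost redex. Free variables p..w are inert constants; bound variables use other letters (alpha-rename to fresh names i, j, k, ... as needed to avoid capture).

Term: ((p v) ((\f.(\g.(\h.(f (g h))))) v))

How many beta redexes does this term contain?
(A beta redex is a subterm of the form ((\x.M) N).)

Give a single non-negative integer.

Answer: 1

Derivation:
Term: ((p v) ((\f.(\g.(\h.(f (g h))))) v))
  Redex: ((\f.(\g.(\h.(f (g h))))) v)
Total redexes: 1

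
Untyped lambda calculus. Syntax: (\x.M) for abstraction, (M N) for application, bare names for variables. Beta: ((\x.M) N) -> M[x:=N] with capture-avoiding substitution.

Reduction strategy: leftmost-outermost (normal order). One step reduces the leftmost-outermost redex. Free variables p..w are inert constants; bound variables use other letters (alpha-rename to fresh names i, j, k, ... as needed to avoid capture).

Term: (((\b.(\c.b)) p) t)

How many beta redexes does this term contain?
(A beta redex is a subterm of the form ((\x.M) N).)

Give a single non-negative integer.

Term: (((\b.(\c.b)) p) t)
  Redex: ((\b.(\c.b)) p)
Total redexes: 1

Answer: 1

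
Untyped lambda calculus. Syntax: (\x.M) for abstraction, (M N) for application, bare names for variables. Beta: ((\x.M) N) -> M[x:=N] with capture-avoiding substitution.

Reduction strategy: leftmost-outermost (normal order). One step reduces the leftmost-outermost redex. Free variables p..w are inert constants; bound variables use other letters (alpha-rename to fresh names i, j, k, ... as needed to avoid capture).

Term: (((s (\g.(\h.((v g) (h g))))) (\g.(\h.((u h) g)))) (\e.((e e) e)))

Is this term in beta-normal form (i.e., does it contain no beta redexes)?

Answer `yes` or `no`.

Answer: yes

Derivation:
Term: (((s (\g.(\h.((v g) (h g))))) (\g.(\h.((u h) g)))) (\e.((e e) e)))
No beta redexes found.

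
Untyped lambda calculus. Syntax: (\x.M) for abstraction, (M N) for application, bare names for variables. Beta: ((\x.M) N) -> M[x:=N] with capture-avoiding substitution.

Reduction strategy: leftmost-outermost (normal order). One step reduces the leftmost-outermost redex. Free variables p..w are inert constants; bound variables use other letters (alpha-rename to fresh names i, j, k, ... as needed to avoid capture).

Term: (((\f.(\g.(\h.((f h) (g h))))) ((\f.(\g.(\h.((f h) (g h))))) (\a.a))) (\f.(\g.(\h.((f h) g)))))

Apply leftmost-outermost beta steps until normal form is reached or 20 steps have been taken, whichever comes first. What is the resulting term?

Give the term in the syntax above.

Answer: (\h.(\i.((h i) (h (\g.(\i.((h i) g)))))))

Derivation:
Step 0: (((\f.(\g.(\h.((f h) (g h))))) ((\f.(\g.(\h.((f h) (g h))))) (\a.a))) (\f.(\g.(\h.((f h) g)))))
Step 1: ((\g.(\h.((((\f.(\g.(\h.((f h) (g h))))) (\a.a)) h) (g h)))) (\f.(\g.(\h.((f h) g)))))
Step 2: (\h.((((\f.(\g.(\h.((f h) (g h))))) (\a.a)) h) ((\f.(\g.(\h.((f h) g)))) h)))
Step 3: (\h.(((\g.(\h.(((\a.a) h) (g h)))) h) ((\f.(\g.(\h.((f h) g)))) h)))
Step 4: (\h.((\i.(((\a.a) i) (h i))) ((\f.(\g.(\h.((f h) g)))) h)))
Step 5: (\h.(((\a.a) ((\f.(\g.(\h.((f h) g)))) h)) (h ((\f.(\g.(\h.((f h) g)))) h))))
Step 6: (\h.(((\f.(\g.(\h.((f h) g)))) h) (h ((\f.(\g.(\h.((f h) g)))) h))))
Step 7: (\h.((\g.(\i.((h i) g))) (h ((\f.(\g.(\h.((f h) g)))) h))))
Step 8: (\h.(\i.((h i) (h ((\f.(\g.(\h.((f h) g)))) h)))))
Step 9: (\h.(\i.((h i) (h (\g.(\i.((h i) g)))))))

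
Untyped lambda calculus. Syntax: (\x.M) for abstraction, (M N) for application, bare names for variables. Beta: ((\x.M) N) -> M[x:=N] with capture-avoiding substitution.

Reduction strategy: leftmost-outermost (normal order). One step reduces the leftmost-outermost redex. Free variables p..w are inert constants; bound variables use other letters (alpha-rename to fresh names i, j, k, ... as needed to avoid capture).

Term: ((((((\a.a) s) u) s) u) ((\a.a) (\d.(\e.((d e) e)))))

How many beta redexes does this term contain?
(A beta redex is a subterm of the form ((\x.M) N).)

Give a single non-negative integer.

Term: ((((((\a.a) s) u) s) u) ((\a.a) (\d.(\e.((d e) e)))))
  Redex: ((\a.a) s)
  Redex: ((\a.a) (\d.(\e.((d e) e))))
Total redexes: 2

Answer: 2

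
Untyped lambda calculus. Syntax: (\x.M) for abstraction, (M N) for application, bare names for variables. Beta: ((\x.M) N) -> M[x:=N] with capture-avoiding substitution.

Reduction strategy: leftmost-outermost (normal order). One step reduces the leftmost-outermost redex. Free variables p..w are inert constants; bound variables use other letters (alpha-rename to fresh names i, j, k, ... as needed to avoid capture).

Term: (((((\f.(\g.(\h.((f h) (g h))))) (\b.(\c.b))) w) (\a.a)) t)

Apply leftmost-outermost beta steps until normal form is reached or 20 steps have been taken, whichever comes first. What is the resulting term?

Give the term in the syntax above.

Step 0: (((((\f.(\g.(\h.((f h) (g h))))) (\b.(\c.b))) w) (\a.a)) t)
Step 1: ((((\g.(\h.(((\b.(\c.b)) h) (g h)))) w) (\a.a)) t)
Step 2: (((\h.(((\b.(\c.b)) h) (w h))) (\a.a)) t)
Step 3: ((((\b.(\c.b)) (\a.a)) (w (\a.a))) t)
Step 4: (((\c.(\a.a)) (w (\a.a))) t)
Step 5: ((\a.a) t)
Step 6: t

Answer: t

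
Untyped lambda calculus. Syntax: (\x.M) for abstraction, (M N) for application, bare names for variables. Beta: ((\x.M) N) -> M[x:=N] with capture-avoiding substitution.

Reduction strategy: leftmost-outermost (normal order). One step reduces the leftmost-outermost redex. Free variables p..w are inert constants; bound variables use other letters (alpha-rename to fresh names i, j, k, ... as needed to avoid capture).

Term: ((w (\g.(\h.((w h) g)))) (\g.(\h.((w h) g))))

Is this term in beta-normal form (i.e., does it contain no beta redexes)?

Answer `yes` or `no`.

Term: ((w (\g.(\h.((w h) g)))) (\g.(\h.((w h) g))))
No beta redexes found.

Answer: yes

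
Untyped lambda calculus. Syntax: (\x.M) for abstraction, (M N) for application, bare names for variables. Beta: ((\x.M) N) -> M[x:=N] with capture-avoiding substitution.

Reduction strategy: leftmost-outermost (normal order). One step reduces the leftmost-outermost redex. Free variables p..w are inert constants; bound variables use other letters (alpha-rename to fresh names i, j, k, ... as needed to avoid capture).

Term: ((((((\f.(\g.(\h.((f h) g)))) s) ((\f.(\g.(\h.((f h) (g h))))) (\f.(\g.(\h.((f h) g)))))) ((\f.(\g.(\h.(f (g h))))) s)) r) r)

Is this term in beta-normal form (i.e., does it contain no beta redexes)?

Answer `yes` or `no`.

Answer: no

Derivation:
Term: ((((((\f.(\g.(\h.((f h) g)))) s) ((\f.(\g.(\h.((f h) (g h))))) (\f.(\g.(\h.((f h) g)))))) ((\f.(\g.(\h.(f (g h))))) s)) r) r)
Found 3 beta redex(es).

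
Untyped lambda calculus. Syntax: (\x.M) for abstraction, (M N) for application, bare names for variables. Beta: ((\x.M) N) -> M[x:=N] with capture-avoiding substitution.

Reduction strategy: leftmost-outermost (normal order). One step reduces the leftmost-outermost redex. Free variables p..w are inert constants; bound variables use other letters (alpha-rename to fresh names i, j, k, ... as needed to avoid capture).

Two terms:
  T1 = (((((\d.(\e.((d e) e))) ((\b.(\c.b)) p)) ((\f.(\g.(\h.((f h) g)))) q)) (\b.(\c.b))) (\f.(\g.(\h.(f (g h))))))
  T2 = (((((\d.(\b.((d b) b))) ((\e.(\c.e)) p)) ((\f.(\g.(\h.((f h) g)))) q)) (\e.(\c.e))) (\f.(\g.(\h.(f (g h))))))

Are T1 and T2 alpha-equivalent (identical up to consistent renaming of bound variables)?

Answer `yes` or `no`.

Term 1: (((((\d.(\e.((d e) e))) ((\b.(\c.b)) p)) ((\f.(\g.(\h.((f h) g)))) q)) (\b.(\c.b))) (\f.(\g.(\h.(f (g h))))))
Term 2: (((((\d.(\b.((d b) b))) ((\e.(\c.e)) p)) ((\f.(\g.(\h.((f h) g)))) q)) (\e.(\c.e))) (\f.(\g.(\h.(f (g h))))))
Alpha-equivalence: compare structure up to binder renaming.
Result: True

Answer: yes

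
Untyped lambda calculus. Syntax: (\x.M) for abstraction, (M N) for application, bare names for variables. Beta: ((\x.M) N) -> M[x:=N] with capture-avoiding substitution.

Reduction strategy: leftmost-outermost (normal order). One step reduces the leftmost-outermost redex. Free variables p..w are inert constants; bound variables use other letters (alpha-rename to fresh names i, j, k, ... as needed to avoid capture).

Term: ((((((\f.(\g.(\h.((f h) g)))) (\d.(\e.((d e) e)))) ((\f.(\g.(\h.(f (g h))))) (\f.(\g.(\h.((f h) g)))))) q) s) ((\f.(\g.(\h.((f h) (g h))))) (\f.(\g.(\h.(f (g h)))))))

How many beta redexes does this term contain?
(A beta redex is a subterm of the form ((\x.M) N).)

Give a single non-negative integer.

Term: ((((((\f.(\g.(\h.((f h) g)))) (\d.(\e.((d e) e)))) ((\f.(\g.(\h.(f (g h))))) (\f.(\g.(\h.((f h) g)))))) q) s) ((\f.(\g.(\h.((f h) (g h))))) (\f.(\g.(\h.(f (g h)))))))
  Redex: ((\f.(\g.(\h.((f h) g)))) (\d.(\e.((d e) e))))
  Redex: ((\f.(\g.(\h.(f (g h))))) (\f.(\g.(\h.((f h) g)))))
  Redex: ((\f.(\g.(\h.((f h) (g h))))) (\f.(\g.(\h.(f (g h))))))
Total redexes: 3

Answer: 3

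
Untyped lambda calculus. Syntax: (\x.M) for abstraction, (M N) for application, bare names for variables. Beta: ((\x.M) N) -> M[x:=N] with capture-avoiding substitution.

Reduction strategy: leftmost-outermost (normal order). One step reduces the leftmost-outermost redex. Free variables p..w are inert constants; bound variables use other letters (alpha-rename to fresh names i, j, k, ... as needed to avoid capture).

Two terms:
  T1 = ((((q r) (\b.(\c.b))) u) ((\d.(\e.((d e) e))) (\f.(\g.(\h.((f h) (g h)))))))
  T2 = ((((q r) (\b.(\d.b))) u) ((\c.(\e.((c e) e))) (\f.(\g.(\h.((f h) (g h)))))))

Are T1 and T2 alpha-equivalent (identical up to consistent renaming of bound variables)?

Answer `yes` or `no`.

Term 1: ((((q r) (\b.(\c.b))) u) ((\d.(\e.((d e) e))) (\f.(\g.(\h.((f h) (g h)))))))
Term 2: ((((q r) (\b.(\d.b))) u) ((\c.(\e.((c e) e))) (\f.(\g.(\h.((f h) (g h)))))))
Alpha-equivalence: compare structure up to binder renaming.
Result: True

Answer: yes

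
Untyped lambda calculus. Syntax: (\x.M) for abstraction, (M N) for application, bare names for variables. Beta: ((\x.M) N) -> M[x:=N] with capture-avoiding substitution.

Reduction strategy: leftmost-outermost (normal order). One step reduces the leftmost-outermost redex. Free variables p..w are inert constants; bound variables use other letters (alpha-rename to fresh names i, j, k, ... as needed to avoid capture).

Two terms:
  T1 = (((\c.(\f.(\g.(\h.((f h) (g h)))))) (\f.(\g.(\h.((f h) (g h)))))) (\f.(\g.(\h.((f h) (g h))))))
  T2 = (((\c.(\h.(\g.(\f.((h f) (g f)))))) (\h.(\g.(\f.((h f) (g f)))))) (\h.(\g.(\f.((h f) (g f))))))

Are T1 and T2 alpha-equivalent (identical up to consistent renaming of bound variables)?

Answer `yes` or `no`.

Answer: yes

Derivation:
Term 1: (((\c.(\f.(\g.(\h.((f h) (g h)))))) (\f.(\g.(\h.((f h) (g h)))))) (\f.(\g.(\h.((f h) (g h))))))
Term 2: (((\c.(\h.(\g.(\f.((h f) (g f)))))) (\h.(\g.(\f.((h f) (g f)))))) (\h.(\g.(\f.((h f) (g f))))))
Alpha-equivalence: compare structure up to binder renaming.
Result: True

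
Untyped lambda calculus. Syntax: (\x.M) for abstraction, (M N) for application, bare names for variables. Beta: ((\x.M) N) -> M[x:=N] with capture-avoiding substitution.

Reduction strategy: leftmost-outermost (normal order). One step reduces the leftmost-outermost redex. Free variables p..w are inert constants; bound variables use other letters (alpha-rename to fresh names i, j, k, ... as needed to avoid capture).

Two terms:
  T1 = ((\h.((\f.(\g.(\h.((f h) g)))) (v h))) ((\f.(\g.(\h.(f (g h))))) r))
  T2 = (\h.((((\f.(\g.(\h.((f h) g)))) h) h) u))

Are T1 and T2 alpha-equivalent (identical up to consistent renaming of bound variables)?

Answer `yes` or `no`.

Term 1: ((\h.((\f.(\g.(\h.((f h) g)))) (v h))) ((\f.(\g.(\h.(f (g h))))) r))
Term 2: (\h.((((\f.(\g.(\h.((f h) g)))) h) h) u))
Alpha-equivalence: compare structure up to binder renaming.
Result: False

Answer: no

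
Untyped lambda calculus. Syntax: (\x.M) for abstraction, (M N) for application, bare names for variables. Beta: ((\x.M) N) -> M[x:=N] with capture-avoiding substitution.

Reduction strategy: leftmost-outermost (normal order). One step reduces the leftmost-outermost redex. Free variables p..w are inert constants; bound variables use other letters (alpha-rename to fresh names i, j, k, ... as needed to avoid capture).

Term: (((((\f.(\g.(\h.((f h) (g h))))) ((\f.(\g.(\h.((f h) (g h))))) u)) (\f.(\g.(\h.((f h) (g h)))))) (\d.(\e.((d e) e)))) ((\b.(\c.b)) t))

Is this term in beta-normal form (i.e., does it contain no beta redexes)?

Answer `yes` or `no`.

Term: (((((\f.(\g.(\h.((f h) (g h))))) ((\f.(\g.(\h.((f h) (g h))))) u)) (\f.(\g.(\h.((f h) (g h)))))) (\d.(\e.((d e) e)))) ((\b.(\c.b)) t))
Found 3 beta redex(es).

Answer: no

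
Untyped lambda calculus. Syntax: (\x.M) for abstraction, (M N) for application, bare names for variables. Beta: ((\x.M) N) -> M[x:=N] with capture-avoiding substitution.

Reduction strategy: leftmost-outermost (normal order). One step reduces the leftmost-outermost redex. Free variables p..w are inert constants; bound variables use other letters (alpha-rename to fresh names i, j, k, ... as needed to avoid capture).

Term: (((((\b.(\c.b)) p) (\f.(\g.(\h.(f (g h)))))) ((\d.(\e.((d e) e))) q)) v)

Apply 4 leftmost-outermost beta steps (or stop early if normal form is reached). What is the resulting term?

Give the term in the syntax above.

Answer: ((p (\e.((q e) e))) v)

Derivation:
Step 0: (((((\b.(\c.b)) p) (\f.(\g.(\h.(f (g h)))))) ((\d.(\e.((d e) e))) q)) v)
Step 1: ((((\c.p) (\f.(\g.(\h.(f (g h)))))) ((\d.(\e.((d e) e))) q)) v)
Step 2: ((p ((\d.(\e.((d e) e))) q)) v)
Step 3: ((p (\e.((q e) e))) v)
Step 4: (normal form reached)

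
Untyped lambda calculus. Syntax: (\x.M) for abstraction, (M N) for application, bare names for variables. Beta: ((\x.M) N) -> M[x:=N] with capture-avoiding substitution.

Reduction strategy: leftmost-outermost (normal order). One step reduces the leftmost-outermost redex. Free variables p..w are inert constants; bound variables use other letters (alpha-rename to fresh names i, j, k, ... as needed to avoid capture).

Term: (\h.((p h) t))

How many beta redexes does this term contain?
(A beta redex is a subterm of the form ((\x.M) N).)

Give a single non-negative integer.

Answer: 0

Derivation:
Term: (\h.((p h) t))
  (no redexes)
Total redexes: 0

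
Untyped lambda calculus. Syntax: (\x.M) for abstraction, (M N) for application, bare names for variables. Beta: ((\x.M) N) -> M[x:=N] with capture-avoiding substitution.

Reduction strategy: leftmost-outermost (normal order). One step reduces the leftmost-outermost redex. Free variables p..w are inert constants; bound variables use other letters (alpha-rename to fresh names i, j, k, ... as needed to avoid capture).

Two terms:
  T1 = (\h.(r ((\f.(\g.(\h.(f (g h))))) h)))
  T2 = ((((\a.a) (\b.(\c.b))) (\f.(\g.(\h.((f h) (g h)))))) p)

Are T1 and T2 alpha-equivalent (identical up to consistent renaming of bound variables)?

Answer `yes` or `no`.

Term 1: (\h.(r ((\f.(\g.(\h.(f (g h))))) h)))
Term 2: ((((\a.a) (\b.(\c.b))) (\f.(\g.(\h.((f h) (g h)))))) p)
Alpha-equivalence: compare structure up to binder renaming.
Result: False

Answer: no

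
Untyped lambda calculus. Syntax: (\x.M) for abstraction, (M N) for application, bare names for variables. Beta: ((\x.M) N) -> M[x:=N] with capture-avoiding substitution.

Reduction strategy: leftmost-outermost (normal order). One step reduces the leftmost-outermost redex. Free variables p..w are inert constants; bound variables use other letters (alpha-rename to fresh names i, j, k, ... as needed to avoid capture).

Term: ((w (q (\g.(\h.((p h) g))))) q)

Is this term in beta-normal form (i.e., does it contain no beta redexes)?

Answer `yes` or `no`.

Term: ((w (q (\g.(\h.((p h) g))))) q)
No beta redexes found.

Answer: yes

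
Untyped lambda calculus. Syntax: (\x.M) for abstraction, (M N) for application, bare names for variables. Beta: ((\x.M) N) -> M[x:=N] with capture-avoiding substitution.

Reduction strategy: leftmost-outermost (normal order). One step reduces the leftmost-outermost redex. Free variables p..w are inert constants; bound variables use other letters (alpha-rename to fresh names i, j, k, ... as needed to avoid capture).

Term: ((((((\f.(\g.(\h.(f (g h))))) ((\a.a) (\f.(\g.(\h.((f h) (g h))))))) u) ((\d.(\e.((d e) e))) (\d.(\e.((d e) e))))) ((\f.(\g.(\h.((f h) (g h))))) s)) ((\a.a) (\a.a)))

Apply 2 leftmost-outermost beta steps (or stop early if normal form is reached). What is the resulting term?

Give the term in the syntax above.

Answer: ((((\h.(((\a.a) (\f.(\g.(\h.((f h) (g h)))))) (u h))) ((\d.(\e.((d e) e))) (\d.(\e.((d e) e))))) ((\f.(\g.(\h.((f h) (g h))))) s)) ((\a.a) (\a.a)))

Derivation:
Step 0: ((((((\f.(\g.(\h.(f (g h))))) ((\a.a) (\f.(\g.(\h.((f h) (g h))))))) u) ((\d.(\e.((d e) e))) (\d.(\e.((d e) e))))) ((\f.(\g.(\h.((f h) (g h))))) s)) ((\a.a) (\a.a)))
Step 1: (((((\g.(\h.(((\a.a) (\f.(\g.(\h.((f h) (g h)))))) (g h)))) u) ((\d.(\e.((d e) e))) (\d.(\e.((d e) e))))) ((\f.(\g.(\h.((f h) (g h))))) s)) ((\a.a) (\a.a)))
Step 2: ((((\h.(((\a.a) (\f.(\g.(\h.((f h) (g h)))))) (u h))) ((\d.(\e.((d e) e))) (\d.(\e.((d e) e))))) ((\f.(\g.(\h.((f h) (g h))))) s)) ((\a.a) (\a.a)))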